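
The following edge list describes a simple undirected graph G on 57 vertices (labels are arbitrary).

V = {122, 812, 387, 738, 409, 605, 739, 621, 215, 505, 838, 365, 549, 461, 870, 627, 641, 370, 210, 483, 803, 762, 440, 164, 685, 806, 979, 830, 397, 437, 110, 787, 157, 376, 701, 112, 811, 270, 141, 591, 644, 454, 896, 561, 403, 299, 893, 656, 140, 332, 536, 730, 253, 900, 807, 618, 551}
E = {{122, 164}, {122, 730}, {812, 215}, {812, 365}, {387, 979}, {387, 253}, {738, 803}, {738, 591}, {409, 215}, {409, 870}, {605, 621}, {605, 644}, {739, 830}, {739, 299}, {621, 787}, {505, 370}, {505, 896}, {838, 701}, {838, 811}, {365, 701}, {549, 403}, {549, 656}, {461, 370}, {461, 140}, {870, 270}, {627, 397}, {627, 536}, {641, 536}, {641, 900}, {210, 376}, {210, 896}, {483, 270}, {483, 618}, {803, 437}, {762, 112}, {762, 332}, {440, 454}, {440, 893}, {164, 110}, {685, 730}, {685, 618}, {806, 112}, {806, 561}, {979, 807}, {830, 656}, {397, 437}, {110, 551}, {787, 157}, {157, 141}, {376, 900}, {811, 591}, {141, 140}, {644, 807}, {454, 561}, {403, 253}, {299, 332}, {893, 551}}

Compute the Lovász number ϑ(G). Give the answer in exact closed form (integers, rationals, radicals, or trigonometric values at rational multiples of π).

deg(210) = 2; N(210) = {376, 896}.
deg(605) = 2; N(605) = {621, 644}.
deg(454) = 2; N(454) = {440, 561}.
N(397) = {627, 437}, |N(397)| = 2.
57-vertex 2-regular graph: the odd cycle C_{57}.
The 29 distinct eigenvalues: [2.0, 1.988, 1.952, 1.892, 1.809, 1.704, 1.578, 1.434, 1.271, 1.094, 0.903, 0.701, 0.491, 0.275, 0.055, -0.165, -0.383, -0.597, -0.803, -1.0, -1.184, -1.355, -1.508, -1.644, -1.759, -1.853, -1.925, -1.973, -1.997].
λ_max=2, λ_min=-2*cos(pi/57); ϑ = −57·λ_min/(λ_max−λ_min) = 57*cos(pi/57)/(cos(pi/57) + 1).
Numerically 28.4783452.
Sandwich: α(G)=28 ≤ ϑ(G)=57*cos(pi/57)/(cos(pi/57) + 1) ≤ χ(Ḡ)=29 (both strict).

57*cos(pi/57)/(cos(pi/57) + 1)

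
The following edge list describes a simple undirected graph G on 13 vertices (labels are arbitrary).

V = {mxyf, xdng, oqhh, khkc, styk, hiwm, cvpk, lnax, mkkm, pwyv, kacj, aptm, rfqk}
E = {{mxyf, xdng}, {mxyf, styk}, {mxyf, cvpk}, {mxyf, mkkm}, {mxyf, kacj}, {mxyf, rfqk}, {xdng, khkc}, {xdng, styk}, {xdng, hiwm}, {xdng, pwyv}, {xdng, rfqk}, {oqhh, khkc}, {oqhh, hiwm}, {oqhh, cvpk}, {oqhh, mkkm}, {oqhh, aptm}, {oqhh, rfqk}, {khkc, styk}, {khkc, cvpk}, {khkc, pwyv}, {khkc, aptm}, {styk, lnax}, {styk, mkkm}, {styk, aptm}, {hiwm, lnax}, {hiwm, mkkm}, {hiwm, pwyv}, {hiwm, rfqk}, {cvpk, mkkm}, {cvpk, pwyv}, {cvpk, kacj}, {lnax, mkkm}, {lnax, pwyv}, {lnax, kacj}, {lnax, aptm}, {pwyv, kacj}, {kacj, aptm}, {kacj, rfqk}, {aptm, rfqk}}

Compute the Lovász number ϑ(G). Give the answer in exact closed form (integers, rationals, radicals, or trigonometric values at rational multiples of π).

sqrt(13)

Vertex pwyv has 6 neighbors: xdng, khkc, hiwm, cvpk, lnax, kacj.
N(oqhh) = {khkc, hiwm, cvpk, mkkm, aptm, rfqk}, |N(oqhh)| = 6.
Vertex khkc has 6 neighbors: xdng, oqhh, styk, cvpk, pwyv, aptm.
N(lnax) = {styk, hiwm, mkkm, pwyv, kacj, aptm}, |N(lnax)| = 6.
Regular of degree 6 on 13 vertices: SR(13,6,2,3) — a Paley graph.
A has 3 distinct eigenvalues ≈ [6.0, 1.302776, -2.302776].
λ_max=6, λ_min=-sqrt(13)/2 - 1/2; ϑ = −13·λ_min/(λ_max−λ_min) = sqrt(13).
= 3.6056… (decimal).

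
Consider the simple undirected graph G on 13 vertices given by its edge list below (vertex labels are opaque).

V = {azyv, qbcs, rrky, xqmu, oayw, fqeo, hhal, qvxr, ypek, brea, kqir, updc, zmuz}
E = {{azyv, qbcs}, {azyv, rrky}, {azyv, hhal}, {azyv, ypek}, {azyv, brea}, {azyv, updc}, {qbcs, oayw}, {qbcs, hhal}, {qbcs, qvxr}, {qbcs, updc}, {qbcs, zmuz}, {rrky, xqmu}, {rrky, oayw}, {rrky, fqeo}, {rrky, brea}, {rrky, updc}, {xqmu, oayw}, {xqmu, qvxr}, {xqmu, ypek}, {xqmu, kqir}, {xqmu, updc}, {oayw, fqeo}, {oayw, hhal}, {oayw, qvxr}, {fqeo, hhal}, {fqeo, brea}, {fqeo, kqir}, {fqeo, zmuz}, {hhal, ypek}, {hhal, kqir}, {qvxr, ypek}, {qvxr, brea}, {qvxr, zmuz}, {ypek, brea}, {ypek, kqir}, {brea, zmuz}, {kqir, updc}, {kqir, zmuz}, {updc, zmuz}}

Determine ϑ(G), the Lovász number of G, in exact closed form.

deg(qbcs) = 6; N(qbcs) = {azyv, oayw, hhal, qvxr, updc, zmuz}.
Vertex updc has 6 neighbors: azyv, qbcs, rrky, xqmu, kqir, zmuz.
N(ypek) = {azyv, xqmu, hhal, qvxr, brea, kqir}, |N(ypek)| = 6.
Vertex kqir has 6 neighbors: xqmu, fqeo, hhal, ypek, updc, zmuz.
6-regular, N=13; strongly regular (13,6,2,3).
Distinct eigenvalues (to 5 d.p.): [6.0, 1.30278, -2.30278].
Lovász: ϑ = −13(-sqrt(13)/2 - 1/2)/(6+-(-sqrt(13)/2 - 1/2)) = sqrt(13).
= 3.6055513… (decimal).

sqrt(13)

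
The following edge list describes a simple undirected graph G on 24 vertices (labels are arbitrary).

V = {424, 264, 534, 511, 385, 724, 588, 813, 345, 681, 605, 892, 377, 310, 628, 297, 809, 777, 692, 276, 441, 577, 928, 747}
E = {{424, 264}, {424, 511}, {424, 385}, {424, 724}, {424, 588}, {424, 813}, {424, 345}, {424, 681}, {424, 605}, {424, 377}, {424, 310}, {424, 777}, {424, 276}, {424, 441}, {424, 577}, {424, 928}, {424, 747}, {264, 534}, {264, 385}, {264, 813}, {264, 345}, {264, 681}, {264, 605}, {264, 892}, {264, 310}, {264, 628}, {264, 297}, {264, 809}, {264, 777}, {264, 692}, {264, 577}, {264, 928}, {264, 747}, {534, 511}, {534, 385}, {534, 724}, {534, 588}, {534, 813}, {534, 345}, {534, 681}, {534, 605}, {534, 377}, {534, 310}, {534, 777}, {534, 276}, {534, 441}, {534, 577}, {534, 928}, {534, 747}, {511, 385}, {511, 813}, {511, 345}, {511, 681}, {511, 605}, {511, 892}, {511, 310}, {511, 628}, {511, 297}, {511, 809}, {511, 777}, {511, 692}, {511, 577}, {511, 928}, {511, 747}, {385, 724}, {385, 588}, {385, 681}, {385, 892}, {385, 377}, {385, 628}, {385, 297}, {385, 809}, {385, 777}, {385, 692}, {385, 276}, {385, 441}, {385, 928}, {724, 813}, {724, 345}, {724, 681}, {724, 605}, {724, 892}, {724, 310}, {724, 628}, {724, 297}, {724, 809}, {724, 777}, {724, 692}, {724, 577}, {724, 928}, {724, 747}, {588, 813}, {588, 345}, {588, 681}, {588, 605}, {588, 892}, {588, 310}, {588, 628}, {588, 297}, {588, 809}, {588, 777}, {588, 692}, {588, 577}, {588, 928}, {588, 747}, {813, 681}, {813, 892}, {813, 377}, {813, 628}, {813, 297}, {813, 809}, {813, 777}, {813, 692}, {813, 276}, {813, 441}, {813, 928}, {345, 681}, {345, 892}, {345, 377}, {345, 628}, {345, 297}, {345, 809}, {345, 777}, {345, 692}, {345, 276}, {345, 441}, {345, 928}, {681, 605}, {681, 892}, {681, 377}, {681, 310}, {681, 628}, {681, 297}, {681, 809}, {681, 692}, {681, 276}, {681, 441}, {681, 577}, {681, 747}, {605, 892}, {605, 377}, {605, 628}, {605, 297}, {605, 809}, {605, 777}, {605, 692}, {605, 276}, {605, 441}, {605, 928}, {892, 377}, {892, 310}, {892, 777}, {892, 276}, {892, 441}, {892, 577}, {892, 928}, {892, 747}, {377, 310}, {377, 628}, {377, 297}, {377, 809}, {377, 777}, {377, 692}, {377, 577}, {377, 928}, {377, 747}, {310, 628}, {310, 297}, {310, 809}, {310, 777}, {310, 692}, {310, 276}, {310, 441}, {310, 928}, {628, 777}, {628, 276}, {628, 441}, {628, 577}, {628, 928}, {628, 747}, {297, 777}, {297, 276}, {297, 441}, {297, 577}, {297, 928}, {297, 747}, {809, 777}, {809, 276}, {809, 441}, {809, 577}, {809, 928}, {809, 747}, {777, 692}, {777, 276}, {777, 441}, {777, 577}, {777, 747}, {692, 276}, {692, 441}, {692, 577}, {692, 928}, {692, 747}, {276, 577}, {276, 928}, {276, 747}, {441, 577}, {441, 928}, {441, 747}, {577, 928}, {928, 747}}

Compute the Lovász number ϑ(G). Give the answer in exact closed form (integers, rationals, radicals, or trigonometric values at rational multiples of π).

7

deg(813) = 17; N(813) = {424, 264, 534, 511, 724, 588, 681, 892, 377, 628, 297, 809, 777, 692, 276, 441, 928}.
Vertex 809 has 17 neighbors: 264, 511, 385, 724, 588, 813, 345, 681, 605, 377, 310, 777, 276, 441, 577, 928, 747.
N(577) = {424, 264, 534, 511, 724, 588, 681, 892, 377, 628, 297, 809, 777, 692, 276, 441, 928}, |N(577)| = 17.
N(297) = {264, 511, 385, 724, 588, 813, 345, 681, 605, 377, 310, 777, 276, 441, 577, 928, 747}, |N(297)| = 17.
K_{7,7,7,3} (perfect); ϑ(G) = α(G) = max{7,7,7,3} = 7.
Numerically 7.000000.
Sandwich: α(G)=7 ≤ ϑ(G)=7 ≤ χ(Ḡ)=7 (collapsed).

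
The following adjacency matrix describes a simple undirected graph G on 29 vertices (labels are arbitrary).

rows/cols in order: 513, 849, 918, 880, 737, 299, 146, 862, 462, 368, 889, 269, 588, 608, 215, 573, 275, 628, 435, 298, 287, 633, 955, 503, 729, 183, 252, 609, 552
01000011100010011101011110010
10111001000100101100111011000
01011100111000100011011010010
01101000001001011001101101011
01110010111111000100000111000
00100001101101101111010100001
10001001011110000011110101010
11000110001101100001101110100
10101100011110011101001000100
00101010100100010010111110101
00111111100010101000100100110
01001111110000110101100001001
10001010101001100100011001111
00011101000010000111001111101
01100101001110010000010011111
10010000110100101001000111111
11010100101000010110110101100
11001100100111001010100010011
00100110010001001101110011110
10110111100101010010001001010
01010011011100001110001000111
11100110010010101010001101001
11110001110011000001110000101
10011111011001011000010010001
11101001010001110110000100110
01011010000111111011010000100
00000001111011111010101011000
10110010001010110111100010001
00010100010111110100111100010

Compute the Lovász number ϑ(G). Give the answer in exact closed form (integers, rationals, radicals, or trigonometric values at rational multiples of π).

Vertex 298 has 14 neighbors: 513, 918, 880, 299, 146, 862, 462, 269, 608, 573, 435, 955, 183, 609.
Vertex 269 has 14 neighbors: 849, 737, 299, 146, 862, 462, 368, 215, 573, 628, 298, 287, 183, 552.
N(849) = {513, 918, 880, 737, 862, 269, 215, 275, 628, 287, 633, 955, 729, 183}, |N(849)| = 14.
N(513) = {849, 146, 862, 462, 588, 573, 275, 628, 298, 633, 955, 503, 729, 609}, |N(513)| = 14.
29-vertex 14-regular graph: SR(29,14,6,7) — a Paley graph.
A has 3 distinct eigenvalues ≈ [14.0, 2.19258, -3.19258].
Lovász (edge-transitive): ϑ = −29·(-sqrt(29)/2 - 1/2)/((14)−(-sqrt(29)/2 - 1/2)) = sqrt(29).
ϑ(G) ≈ 5.3851648.

sqrt(29)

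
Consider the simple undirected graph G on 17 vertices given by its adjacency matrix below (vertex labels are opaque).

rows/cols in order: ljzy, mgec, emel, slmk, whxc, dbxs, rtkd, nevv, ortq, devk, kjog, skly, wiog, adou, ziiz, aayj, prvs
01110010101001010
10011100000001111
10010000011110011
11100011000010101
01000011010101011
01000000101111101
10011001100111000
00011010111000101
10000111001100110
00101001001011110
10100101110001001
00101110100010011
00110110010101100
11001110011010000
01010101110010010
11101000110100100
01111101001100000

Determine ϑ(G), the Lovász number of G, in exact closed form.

deg(ziiz) = 8; N(ziiz) = {mgec, slmk, dbxs, nevv, ortq, devk, wiog, aayj}.
N(ljzy) = {mgec, emel, slmk, rtkd, ortq, kjog, adou, aayj}, |N(ljzy)| = 8.
N(kjog) = {ljzy, emel, dbxs, nevv, ortq, devk, adou, prvs}, |N(kjog)| = 8.
N(aayj) = {ljzy, mgec, emel, whxc, ortq, devk, skly, ziiz}, |N(aayj)| = 8.
G on 17 vertices is 8-regular; strongly regular (17,8,3,4).
A has 3 distinct eigenvalues ≈ [8.0, 1.561553, -2.561553].
With N=17: ϑ(G) = 17·(-(-sqrt(17)/2 - 1/2))/(8−(-sqrt(17)/2 - 1/2)) = sqrt(17).
≈ 4.12310563 (to 8 d.p.).

sqrt(17)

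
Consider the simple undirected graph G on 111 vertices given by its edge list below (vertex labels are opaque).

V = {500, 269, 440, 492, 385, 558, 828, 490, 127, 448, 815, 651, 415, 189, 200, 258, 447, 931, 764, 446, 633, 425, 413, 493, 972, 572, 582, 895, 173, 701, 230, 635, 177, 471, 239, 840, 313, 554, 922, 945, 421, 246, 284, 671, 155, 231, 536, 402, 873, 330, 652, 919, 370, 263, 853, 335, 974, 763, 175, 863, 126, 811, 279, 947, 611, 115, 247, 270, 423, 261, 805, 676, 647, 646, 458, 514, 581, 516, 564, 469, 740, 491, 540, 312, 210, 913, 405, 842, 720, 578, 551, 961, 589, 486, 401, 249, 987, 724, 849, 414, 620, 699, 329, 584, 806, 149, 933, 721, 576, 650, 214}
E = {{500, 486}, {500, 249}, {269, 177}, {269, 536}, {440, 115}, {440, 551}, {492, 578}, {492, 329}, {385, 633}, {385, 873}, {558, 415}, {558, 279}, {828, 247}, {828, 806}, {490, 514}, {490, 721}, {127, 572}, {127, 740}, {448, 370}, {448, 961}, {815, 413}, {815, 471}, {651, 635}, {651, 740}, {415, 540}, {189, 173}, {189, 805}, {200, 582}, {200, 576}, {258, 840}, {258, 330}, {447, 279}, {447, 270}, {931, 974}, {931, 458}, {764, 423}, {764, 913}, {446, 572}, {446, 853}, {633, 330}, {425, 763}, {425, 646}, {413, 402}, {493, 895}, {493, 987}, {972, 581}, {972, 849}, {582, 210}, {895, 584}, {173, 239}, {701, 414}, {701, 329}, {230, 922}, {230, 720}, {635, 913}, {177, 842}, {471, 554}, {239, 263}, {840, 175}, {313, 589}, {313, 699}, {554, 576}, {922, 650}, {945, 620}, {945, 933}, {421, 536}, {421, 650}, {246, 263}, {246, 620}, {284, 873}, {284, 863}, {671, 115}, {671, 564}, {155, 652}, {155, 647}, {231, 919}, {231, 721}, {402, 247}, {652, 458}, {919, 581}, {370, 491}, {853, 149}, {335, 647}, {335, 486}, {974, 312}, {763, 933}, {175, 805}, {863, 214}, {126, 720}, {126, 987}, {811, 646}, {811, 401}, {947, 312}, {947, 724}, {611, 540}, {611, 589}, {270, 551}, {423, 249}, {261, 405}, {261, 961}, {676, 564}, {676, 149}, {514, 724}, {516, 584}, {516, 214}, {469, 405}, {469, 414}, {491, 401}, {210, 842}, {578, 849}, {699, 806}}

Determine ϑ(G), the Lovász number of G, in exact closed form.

111*cos(pi/111)/(cos(pi/111) + 1)

Vertex 261 has 2 neighbors: 405, 961.
N(279) = {558, 447}, |N(279)| = 2.
Vertex 423 has 2 neighbors: 764, 249.
deg(312) = 2; N(312) = {974, 947}.
2-regular, N=111; the odd cycle C_{111}.
A has 56 distinct eigenvalues ≈ [2.0, 1.9968, 1.9872, 1.9712, 1.949, 1.9204, 1.8858, 1.845, 1.7984, 1.746, 1.688, 1.6247, 1.5561, 1.4825, 1.4042, 1.3213, 1.2343, 1.1433, 1.0486, 0.9506, 0.8495, 0.7457, 0.6395, 0.5313, 0.4214, 0.3101, 0.1978, 0.0849, -0.0283, -0.1414, -0.254, -0.3659, -0.4765, -0.5856, -0.6929, -0.7979, -0.9004, -1.0, -1.0964, -1.1893, -1.2783, -1.3633, -1.4439, -1.5199, -1.591, -1.657, -1.7177, -1.7729, -1.8225, -1.8661, -1.9039, -1.9355, -1.9609, -1.98, -1.9928, -1.9992].
Lovász (edge-transitive): ϑ = −111·(-2*cos(pi/111))/((2)−(-2*cos(pi/111))) = 111*cos(pi/111)/(cos(pi/111) + 1).
ϑ(G) ≈ 55.4889.
Check 55 ≤ 111*cos(pi/111)/(cos(pi/111) + 1) ≤ 56: both strict.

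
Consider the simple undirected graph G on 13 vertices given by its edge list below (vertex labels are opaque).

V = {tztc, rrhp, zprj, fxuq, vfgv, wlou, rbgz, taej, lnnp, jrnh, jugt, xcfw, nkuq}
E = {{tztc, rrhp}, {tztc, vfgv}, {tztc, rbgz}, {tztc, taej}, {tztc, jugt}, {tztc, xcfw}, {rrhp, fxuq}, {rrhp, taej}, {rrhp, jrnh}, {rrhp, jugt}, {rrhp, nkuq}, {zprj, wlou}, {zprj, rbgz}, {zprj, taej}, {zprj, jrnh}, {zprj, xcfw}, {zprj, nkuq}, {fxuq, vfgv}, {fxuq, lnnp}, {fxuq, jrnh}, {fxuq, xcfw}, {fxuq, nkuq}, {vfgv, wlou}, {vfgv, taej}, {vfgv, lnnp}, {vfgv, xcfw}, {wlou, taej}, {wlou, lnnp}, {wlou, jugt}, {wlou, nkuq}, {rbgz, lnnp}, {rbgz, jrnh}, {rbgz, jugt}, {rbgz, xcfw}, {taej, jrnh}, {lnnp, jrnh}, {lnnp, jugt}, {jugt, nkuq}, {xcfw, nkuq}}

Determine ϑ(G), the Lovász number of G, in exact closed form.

N(lnnp) = {fxuq, vfgv, wlou, rbgz, jrnh, jugt}, |N(lnnp)| = 6.
Vertex wlou has 6 neighbors: zprj, vfgv, taej, lnnp, jugt, nkuq.
deg(fxuq) = 6; N(fxuq) = {rrhp, vfgv, lnnp, jrnh, xcfw, nkuq}.
Vertex nkuq has 6 neighbors: rrhp, zprj, fxuq, wlou, jugt, xcfw.
6-regular, N=13; SR(13,6,2,3) — a Paley graph.
The 3 distinct eigenvalues: [6.0, 1.302776, -2.302776].
−13·(-sqrt(13)/2 - 1/2) / ((6)−(-sqrt(13)/2 - 1/2)) = sqrt(13) = ϑ(G).
= 3.605551275… (decimal).

sqrt(13)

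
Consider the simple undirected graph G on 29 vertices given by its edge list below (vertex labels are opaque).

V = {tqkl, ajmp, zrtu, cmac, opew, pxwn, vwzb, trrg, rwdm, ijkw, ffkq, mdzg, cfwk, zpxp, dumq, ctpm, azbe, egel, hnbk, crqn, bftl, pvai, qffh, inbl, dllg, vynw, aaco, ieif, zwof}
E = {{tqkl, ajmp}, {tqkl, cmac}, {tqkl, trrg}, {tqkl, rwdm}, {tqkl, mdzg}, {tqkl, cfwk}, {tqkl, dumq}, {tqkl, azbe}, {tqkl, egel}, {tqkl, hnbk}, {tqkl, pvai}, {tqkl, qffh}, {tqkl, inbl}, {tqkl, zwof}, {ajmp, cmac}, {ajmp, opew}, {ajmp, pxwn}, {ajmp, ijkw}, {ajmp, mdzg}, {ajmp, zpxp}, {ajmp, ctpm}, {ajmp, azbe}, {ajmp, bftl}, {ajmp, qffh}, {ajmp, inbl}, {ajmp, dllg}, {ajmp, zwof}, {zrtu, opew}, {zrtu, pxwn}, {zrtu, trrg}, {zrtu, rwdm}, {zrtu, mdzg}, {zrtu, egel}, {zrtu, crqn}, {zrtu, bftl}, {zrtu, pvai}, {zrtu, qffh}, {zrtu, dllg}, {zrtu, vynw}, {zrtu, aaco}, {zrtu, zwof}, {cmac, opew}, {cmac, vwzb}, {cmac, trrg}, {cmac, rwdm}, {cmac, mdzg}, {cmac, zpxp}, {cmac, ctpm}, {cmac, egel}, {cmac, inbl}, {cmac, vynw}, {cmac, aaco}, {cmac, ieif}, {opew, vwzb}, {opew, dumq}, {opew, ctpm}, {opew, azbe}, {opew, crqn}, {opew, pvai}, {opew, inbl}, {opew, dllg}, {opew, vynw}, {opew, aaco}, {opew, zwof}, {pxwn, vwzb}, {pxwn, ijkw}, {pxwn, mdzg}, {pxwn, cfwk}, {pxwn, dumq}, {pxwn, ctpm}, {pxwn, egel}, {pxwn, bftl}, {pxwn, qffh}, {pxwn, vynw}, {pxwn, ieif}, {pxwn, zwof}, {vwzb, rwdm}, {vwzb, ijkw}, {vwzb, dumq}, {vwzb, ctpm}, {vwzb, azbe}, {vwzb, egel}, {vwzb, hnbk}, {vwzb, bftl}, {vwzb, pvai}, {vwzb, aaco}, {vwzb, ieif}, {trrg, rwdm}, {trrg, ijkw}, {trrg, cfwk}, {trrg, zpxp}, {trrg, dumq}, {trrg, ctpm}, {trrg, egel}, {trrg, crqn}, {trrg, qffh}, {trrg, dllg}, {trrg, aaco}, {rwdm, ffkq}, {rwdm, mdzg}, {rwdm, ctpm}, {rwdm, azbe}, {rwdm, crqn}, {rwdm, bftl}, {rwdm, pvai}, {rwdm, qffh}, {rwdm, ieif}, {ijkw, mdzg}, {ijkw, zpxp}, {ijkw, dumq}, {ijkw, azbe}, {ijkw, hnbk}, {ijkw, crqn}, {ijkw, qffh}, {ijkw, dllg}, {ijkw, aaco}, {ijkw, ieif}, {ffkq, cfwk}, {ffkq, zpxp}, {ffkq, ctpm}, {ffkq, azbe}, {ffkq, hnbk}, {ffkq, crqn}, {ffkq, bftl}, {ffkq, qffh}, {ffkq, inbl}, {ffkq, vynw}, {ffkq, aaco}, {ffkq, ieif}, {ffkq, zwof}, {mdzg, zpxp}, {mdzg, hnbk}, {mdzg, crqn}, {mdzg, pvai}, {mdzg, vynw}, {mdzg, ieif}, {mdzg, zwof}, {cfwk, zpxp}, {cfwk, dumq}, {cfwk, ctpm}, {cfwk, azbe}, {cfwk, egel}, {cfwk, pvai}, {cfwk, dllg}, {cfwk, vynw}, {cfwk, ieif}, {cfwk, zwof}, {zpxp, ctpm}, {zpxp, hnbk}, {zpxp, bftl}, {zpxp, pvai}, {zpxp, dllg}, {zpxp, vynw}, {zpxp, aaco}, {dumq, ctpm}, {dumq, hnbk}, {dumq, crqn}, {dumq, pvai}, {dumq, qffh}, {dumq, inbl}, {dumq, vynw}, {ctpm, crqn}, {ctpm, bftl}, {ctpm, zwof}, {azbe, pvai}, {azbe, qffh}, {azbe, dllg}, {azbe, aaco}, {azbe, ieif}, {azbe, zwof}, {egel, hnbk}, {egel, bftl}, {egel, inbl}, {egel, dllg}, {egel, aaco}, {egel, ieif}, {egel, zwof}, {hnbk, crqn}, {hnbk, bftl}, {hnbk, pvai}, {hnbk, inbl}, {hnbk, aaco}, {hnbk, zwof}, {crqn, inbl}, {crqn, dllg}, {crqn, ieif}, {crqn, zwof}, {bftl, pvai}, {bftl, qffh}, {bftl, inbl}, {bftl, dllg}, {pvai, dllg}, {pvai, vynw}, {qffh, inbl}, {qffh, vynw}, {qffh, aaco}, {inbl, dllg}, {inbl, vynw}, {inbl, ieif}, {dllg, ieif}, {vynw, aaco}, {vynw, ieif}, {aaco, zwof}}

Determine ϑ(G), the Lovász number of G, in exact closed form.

sqrt(29)

N(ijkw) = {ajmp, pxwn, vwzb, trrg, mdzg, zpxp, dumq, azbe, hnbk, crqn, qffh, dllg, aaco, ieif}, |N(ijkw)| = 14.
Vertex tqkl has 14 neighbors: ajmp, cmac, trrg, rwdm, mdzg, cfwk, dumq, azbe, egel, hnbk, pvai, qffh, inbl, zwof.
N(egel) = {tqkl, zrtu, cmac, pxwn, vwzb, trrg, cfwk, hnbk, bftl, inbl, dllg, aaco, ieif, zwof}, |N(egel)| = 14.
N(inbl) = {tqkl, ajmp, cmac, opew, ffkq, dumq, egel, hnbk, crqn, bftl, qffh, dllg, vynw, ieif}, |N(inbl)| = 14.
Every vertex has degree 14 (N=29); Paley(29): SR with (k,λ,μ)=(14,6,7).
A has 3 distinct eigenvalues ≈ [14.0, 2.192582, -3.192582].
−29·(-sqrt(29)/2 - 1/2) / ((14)−(-sqrt(29)/2 - 1/2)) = sqrt(29) = ϑ(G).
Numerically 5.38516481.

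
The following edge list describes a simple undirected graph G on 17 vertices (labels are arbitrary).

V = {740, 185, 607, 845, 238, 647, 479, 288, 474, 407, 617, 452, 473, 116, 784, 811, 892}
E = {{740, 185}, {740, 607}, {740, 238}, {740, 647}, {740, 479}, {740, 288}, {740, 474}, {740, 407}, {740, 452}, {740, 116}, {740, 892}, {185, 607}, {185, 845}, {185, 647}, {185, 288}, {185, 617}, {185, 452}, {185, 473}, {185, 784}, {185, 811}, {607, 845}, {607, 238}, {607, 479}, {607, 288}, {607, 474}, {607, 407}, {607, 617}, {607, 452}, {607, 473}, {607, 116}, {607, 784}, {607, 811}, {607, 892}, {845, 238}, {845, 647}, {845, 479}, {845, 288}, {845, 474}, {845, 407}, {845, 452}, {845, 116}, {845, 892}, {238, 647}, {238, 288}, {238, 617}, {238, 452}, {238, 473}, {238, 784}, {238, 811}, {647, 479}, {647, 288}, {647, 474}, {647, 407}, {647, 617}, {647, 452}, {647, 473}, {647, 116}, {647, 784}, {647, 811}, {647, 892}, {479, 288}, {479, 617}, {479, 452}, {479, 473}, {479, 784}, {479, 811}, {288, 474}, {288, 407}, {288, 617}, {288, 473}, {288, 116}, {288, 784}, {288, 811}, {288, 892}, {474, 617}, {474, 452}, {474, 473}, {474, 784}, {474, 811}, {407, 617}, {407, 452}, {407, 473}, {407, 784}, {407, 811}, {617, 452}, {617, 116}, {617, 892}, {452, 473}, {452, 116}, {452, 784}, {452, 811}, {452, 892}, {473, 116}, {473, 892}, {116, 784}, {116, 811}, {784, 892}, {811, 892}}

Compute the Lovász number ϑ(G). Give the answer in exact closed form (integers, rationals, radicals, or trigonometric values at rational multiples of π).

7

deg(407) = 10; N(407) = {740, 607, 845, 647, 288, 617, 452, 473, 784, 811}.
N(474) = {740, 607, 845, 647, 288, 617, 452, 473, 784, 811}, |N(474)| = 10.
Vertex 473 has 11 neighbors: 185, 607, 238, 647, 479, 288, 474, 407, 452, 116, 892.
N(288) = {740, 185, 607, 845, 238, 647, 479, 474, 407, 617, 473, 116, 784, 811, 892}, |N(288)| = 15.
K_{7,6,2,2} (perfect); ϑ(G) = α(G) = max{7,6,2,2} = 7.
Numerically 7.000000.
7 ≤ 7 ≤ 7: collapsed.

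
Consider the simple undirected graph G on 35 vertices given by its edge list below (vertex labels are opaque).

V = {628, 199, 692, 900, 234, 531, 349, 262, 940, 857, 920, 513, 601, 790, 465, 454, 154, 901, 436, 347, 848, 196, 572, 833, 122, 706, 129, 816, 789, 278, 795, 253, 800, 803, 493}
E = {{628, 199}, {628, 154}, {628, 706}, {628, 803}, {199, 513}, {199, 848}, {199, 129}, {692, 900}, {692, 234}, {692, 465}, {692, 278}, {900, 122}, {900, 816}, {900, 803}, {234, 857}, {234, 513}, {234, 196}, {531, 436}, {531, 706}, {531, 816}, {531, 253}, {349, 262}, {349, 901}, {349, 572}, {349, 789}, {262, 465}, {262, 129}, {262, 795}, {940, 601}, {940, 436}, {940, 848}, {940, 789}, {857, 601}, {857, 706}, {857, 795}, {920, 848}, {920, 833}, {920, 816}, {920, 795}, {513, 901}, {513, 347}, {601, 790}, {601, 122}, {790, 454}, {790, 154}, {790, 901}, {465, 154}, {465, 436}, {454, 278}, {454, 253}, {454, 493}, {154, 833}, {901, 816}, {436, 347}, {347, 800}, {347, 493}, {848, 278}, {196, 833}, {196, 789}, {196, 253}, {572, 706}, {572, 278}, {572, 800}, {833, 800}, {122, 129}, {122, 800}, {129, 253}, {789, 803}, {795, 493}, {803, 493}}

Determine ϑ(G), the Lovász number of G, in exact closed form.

Vertex 795 has 4 neighbors: 262, 857, 920, 493.
deg(572) = 4; N(572) = {349, 706, 278, 800}.
Vertex 857 has 4 neighbors: 234, 601, 706, 795.
N(347) = {513, 436, 800, 493}, |N(347)| = 4.
4-regular, N=35; this is K(7,3), the Kneser graph.
Distinct eigenvalues (to 6 d.p.): [4.0, 2.0, -1.0, -3.0].
Lovász (edge-transitive): ϑ = −35·(-3)/((4)−(-3)) = 15.
ϑ(G) ≈ 15.00000.

15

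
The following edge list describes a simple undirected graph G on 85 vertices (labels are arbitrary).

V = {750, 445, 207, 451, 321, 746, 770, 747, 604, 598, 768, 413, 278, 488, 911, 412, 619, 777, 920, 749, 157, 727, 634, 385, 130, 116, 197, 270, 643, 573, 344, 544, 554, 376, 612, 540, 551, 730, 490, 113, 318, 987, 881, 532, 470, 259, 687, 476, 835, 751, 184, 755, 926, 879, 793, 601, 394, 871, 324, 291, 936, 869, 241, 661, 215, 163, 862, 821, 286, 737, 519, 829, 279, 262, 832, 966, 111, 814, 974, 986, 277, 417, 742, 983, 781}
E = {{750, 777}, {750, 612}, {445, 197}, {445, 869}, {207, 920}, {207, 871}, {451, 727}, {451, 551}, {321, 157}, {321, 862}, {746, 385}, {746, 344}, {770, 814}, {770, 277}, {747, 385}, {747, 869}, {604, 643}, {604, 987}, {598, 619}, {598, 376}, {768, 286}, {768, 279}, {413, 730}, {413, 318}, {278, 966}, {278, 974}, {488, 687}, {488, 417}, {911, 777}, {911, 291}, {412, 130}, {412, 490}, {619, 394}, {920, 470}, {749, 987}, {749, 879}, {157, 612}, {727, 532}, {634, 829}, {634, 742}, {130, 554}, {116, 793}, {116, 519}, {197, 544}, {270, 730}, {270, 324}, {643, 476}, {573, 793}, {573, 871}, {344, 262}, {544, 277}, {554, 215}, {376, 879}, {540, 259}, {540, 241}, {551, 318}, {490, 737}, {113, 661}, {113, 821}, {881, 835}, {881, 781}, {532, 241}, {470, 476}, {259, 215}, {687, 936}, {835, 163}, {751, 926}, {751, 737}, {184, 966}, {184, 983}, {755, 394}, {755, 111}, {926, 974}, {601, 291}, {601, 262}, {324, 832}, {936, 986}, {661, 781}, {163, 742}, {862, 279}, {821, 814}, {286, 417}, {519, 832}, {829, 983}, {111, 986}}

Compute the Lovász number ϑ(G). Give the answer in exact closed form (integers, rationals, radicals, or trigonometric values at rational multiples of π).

85*cos(pi/85)/(cos(pi/85) + 1)

Vertex 821 has 2 neighbors: 113, 814.
N(879) = {749, 376}, |N(879)| = 2.
deg(742) = 2; N(742) = {634, 163}.
N(781) = {881, 661}, |N(781)| = 2.
deg(v) = 2 for all v (|V|=85); a single 85-cycle (edge-transitive).
Distinct eigenvalues (to 5 d.p.): [2.0, 1.99454, 1.97818, 1.95102, 1.91321, 1.86494, 1.80649, 1.73818, 1.66037, 1.57349, 1.47802, 1.37447, 1.26342, 1.14547, 1.02126, 0.89148, 0.75682, 0.61803, 0.47587, 0.33111, 0.18454, 0.03696, -0.11082, -0.258, -0.40376, -0.54733, -0.6879, -0.82471, -0.95702, -1.08411, -1.20527, -1.31985, -1.42722, -1.5268, -1.61803, -1.70043, -1.77355, -1.83697, -1.89037, -1.93344, -1.96595, -1.98772, -1.99863].
Lovász: ϑ = −85(-2*cos(pi/85))/(2+-(-1)*2*cos(pi/85)) = 85*cos(pi/85)/(cos(pi/85) + 1).
ϑ(G) ≈ 42.485482571.
Check 42 ≤ 85*cos(pi/85)/(cos(pi/85) + 1) ≤ 43: both strict.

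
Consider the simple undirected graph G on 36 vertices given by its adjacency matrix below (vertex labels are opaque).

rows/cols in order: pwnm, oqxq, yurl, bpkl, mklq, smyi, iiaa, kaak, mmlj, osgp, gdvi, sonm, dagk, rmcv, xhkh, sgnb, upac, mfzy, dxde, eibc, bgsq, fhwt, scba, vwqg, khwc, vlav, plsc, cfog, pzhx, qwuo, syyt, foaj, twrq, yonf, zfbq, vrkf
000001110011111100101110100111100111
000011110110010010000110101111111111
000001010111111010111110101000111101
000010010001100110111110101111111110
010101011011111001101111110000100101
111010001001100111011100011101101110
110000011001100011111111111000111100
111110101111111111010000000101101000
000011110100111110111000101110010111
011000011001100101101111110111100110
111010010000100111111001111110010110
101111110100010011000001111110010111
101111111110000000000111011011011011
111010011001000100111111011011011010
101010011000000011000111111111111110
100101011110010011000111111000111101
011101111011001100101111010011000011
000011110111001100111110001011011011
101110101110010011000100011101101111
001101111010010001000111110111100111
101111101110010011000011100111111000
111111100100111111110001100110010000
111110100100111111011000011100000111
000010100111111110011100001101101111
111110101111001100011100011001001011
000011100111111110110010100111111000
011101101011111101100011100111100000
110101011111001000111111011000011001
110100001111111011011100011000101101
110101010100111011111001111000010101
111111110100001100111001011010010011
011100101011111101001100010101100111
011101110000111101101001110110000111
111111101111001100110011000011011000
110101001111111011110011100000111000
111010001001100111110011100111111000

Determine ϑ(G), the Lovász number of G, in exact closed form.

Vertex scba has 21 neighbors: pwnm, oqxq, yurl, bpkl, mklq, iiaa, osgp, dagk, rmcv, xhkh, sgnb, upac, mfzy, eibc, bgsq, vlav, plsc, cfog, yonf, zfbq, vrkf.
Vertex mklq has 21 neighbors: oqxq, bpkl, smyi, kaak, mmlj, gdvi, sonm, dagk, rmcv, xhkh, mfzy, dxde, bgsq, fhwt, scba, vwqg, khwc, vlav, syyt, yonf, vrkf.
deg(yonf) = 21; N(yonf) = {pwnm, oqxq, yurl, bpkl, mklq, smyi, iiaa, mmlj, osgp, gdvi, sonm, xhkh, sgnb, dxde, eibc, scba, vwqg, pzhx, qwuo, foaj, twrq}.
deg(pwnm) = 21; N(pwnm) = {smyi, iiaa, kaak, gdvi, sonm, dagk, rmcv, xhkh, sgnb, dxde, bgsq, fhwt, scba, khwc, cfog, pzhx, qwuo, syyt, yonf, zfbq, vrkf}.
21-regular, N=36; Kneser-type, 2-subsets of [9].
Distinct eigenvalues (to 5 d.p.): [21.0, 1.0, -6.0].
Lovász: ϑ = −36(-6)/(21+-1*(-6)) = 8.
= 8.0000… (decimal).

8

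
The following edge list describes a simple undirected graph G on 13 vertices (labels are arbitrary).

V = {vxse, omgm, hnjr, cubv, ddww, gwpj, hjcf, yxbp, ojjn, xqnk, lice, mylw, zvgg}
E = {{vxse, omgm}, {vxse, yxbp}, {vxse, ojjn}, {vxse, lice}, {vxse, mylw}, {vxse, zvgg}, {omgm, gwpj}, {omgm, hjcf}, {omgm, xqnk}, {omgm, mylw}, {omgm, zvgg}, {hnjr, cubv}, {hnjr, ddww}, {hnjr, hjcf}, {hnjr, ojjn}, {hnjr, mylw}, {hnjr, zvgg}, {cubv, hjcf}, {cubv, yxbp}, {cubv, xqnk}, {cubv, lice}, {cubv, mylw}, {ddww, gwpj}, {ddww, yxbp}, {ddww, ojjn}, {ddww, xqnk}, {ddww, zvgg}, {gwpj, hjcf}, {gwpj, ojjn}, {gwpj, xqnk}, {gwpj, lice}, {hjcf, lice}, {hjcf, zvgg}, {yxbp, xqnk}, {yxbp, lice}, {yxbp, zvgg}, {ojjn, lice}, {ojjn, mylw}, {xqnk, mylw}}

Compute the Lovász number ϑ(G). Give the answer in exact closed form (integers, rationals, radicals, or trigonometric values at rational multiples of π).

sqrt(13)

Vertex ddww has 6 neighbors: hnjr, gwpj, yxbp, ojjn, xqnk, zvgg.
N(ojjn) = {vxse, hnjr, ddww, gwpj, lice, mylw}, |N(ojjn)| = 6.
deg(hjcf) = 6; N(hjcf) = {omgm, hnjr, cubv, gwpj, lice, zvgg}.
N(xqnk) = {omgm, cubv, ddww, gwpj, yxbp, mylw}, |N(xqnk)| = 6.
Regular of degree 6 on 13 vertices: strongly regular (13,6,2,3).
Distinct eigenvalues (to 5 d.p.): [6.0, 1.30278, -2.30278].
ϑ = −N·λ_min/(λ_max−λ_min) = −13·(-sqrt(13)/2 - 1/2)/(6−(-sqrt(13)/2 - 1/2)) = sqrt(13).
Numerically 3.60555.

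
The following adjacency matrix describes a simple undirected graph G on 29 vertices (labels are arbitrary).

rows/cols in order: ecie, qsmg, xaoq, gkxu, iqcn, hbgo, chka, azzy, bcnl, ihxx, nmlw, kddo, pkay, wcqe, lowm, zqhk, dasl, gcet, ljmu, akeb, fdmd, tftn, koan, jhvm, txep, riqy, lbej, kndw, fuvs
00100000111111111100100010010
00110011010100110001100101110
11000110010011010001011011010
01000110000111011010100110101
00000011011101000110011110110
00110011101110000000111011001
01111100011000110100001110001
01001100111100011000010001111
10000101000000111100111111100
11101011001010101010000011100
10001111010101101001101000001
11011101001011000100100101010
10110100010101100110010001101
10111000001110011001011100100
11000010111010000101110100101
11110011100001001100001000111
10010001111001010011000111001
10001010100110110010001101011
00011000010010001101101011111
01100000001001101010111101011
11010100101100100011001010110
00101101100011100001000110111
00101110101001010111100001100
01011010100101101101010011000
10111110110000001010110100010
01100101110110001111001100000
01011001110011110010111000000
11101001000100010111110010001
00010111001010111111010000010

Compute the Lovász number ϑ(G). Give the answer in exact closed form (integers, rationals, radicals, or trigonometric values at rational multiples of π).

Vertex wcqe has 14 neighbors: ecie, xaoq, gkxu, iqcn, nmlw, kddo, pkay, zqhk, dasl, akeb, tftn, koan, jhvm, lbej.
N(lbej) = {qsmg, gkxu, iqcn, azzy, bcnl, ihxx, pkay, wcqe, lowm, zqhk, ljmu, fdmd, tftn, koan}, |N(lbej)| = 14.
N(kddo) = {ecie, qsmg, gkxu, iqcn, hbgo, azzy, nmlw, pkay, wcqe, gcet, fdmd, jhvm, riqy, kndw}, |N(kddo)| = 14.
Vertex azzy has 14 neighbors: qsmg, iqcn, hbgo, bcnl, ihxx, nmlw, kddo, zqhk, dasl, tftn, riqy, lbej, kndw, fuvs.
deg(v) = 14 for all v (|V|=29); SR(29,14,6,7) — a Paley graph.
A has 3 distinct eigenvalues ≈ [14.0, 2.1926, -3.1926].
Lovász (edge-transitive): ϑ = −29·(-sqrt(29)/2 - 1/2)/((14)−(-sqrt(29)/2 - 1/2)) = sqrt(29).
= 5.385164807… (decimal).

sqrt(29)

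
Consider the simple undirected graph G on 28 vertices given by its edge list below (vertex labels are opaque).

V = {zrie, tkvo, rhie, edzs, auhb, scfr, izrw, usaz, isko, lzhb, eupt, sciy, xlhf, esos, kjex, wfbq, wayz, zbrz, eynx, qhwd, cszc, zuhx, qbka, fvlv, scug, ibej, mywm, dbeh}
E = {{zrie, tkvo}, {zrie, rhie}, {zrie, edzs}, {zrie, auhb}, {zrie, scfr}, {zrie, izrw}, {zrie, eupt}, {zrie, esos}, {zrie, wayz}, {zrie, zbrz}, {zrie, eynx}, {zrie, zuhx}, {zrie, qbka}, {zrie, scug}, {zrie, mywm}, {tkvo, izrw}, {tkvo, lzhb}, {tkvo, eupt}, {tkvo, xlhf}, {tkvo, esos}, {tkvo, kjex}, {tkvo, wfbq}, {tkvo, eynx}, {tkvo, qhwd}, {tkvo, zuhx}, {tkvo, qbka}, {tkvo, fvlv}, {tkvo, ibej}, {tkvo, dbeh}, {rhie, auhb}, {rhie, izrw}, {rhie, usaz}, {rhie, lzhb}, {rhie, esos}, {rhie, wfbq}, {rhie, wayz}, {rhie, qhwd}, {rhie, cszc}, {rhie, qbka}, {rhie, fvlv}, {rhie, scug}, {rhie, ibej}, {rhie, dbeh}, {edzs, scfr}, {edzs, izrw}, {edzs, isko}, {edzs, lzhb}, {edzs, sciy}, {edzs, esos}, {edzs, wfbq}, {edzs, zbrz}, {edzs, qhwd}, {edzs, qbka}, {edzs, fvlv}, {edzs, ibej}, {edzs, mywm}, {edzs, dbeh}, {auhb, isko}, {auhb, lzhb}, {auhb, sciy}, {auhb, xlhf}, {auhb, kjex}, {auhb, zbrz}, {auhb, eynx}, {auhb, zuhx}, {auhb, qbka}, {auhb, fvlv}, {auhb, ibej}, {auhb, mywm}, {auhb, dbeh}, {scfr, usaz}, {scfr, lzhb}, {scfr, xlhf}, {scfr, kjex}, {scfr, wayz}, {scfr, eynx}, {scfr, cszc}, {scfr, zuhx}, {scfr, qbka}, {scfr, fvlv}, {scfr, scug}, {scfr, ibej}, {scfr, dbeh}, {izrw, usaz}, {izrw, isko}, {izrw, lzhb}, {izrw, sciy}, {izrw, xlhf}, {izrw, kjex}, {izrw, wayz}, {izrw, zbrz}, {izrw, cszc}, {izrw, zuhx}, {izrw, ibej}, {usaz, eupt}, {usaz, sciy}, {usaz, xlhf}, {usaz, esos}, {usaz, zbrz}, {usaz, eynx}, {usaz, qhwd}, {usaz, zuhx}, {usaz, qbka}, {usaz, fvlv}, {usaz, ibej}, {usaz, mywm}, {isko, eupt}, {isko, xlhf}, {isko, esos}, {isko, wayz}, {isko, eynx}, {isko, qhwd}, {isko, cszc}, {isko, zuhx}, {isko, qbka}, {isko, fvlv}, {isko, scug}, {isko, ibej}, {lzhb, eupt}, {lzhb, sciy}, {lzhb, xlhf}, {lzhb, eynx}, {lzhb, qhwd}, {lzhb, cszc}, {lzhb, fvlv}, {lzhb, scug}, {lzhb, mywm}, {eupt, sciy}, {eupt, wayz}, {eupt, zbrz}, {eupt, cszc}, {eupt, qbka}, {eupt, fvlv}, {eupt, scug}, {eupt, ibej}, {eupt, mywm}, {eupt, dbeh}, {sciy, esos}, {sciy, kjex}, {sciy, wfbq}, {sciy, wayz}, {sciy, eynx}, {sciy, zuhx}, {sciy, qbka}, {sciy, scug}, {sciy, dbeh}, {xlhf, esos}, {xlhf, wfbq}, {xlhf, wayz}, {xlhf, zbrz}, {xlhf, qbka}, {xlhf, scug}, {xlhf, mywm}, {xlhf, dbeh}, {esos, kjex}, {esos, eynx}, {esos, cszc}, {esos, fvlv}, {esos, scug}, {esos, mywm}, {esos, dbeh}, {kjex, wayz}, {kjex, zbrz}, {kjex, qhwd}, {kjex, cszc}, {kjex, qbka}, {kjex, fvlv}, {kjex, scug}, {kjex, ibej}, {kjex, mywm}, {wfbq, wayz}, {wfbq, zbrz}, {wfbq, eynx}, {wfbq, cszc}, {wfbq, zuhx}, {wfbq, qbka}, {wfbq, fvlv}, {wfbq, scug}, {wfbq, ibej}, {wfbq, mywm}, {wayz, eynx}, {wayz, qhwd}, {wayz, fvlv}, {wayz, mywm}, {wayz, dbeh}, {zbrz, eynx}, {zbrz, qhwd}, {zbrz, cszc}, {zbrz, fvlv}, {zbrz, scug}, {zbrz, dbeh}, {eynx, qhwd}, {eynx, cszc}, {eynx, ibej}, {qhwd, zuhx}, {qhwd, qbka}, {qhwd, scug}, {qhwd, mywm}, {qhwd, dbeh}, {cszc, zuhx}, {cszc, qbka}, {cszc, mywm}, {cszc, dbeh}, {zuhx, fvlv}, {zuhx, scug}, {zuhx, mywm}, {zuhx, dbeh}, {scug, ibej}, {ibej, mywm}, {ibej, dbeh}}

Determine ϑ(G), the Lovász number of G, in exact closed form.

N(eupt) = {zrie, tkvo, usaz, isko, lzhb, sciy, wayz, zbrz, cszc, qbka, fvlv, scug, ibej, mywm, dbeh}, |N(eupt)| = 15.
Vertex xlhf has 15 neighbors: tkvo, auhb, scfr, izrw, usaz, isko, lzhb, esos, wfbq, wayz, zbrz, qbka, scug, mywm, dbeh.
N(auhb) = {zrie, rhie, isko, lzhb, sciy, xlhf, kjex, zbrz, eynx, zuhx, qbka, fvlv, ibej, mywm, dbeh}, |N(auhb)| = 15.
deg(kjex) = 15; N(kjex) = {tkvo, auhb, scfr, izrw, sciy, esos, wayz, zbrz, qhwd, cszc, qbka, fvlv, scug, ibej, mywm}.
Every vertex has degree 15 (N=28); this is K(8,2), the Kneser graph.
The 3 distinct eigenvalues: [15.0, 1.0, -5.0].
Lovász: ϑ = −28(-5)/(15+-1*(-5)) = 7.
≈ 7.0000000 (to 7 d.p.).

7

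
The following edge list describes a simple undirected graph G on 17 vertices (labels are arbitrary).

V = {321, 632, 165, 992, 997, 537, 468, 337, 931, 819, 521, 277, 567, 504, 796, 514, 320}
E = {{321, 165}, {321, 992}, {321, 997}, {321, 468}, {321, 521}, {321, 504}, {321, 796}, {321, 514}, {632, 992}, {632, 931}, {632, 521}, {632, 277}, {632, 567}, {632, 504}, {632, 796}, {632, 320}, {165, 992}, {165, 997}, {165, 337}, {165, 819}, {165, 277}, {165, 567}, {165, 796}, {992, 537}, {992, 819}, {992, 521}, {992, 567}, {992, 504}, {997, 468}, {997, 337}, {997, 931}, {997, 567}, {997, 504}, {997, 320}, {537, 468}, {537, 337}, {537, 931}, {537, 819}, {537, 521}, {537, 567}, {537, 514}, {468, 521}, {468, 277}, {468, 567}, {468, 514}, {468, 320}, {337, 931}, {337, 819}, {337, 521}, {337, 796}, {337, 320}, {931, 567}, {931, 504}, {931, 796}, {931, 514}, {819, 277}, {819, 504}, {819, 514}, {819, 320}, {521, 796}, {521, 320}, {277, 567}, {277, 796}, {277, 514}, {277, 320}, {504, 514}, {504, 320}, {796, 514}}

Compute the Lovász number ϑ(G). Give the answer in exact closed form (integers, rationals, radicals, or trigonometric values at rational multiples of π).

Vertex 321 has 8 neighbors: 165, 992, 997, 468, 521, 504, 796, 514.
Vertex 931 has 8 neighbors: 632, 997, 537, 337, 567, 504, 796, 514.
Vertex 796 has 8 neighbors: 321, 632, 165, 337, 931, 521, 277, 514.
Vertex 165 has 8 neighbors: 321, 992, 997, 337, 819, 277, 567, 796.
deg(v) = 8 for all v (|V|=17); strongly regular (17,8,3,4).
The 3 distinct eigenvalues: [8.0, 1.56155, -2.56155].
Lovász: ϑ = −17(-sqrt(17)/2 - 1/2)/(8+-(-sqrt(17)/2 - 1/2)) = sqrt(17).
ϑ(G) ≈ 4.12310563.

sqrt(17)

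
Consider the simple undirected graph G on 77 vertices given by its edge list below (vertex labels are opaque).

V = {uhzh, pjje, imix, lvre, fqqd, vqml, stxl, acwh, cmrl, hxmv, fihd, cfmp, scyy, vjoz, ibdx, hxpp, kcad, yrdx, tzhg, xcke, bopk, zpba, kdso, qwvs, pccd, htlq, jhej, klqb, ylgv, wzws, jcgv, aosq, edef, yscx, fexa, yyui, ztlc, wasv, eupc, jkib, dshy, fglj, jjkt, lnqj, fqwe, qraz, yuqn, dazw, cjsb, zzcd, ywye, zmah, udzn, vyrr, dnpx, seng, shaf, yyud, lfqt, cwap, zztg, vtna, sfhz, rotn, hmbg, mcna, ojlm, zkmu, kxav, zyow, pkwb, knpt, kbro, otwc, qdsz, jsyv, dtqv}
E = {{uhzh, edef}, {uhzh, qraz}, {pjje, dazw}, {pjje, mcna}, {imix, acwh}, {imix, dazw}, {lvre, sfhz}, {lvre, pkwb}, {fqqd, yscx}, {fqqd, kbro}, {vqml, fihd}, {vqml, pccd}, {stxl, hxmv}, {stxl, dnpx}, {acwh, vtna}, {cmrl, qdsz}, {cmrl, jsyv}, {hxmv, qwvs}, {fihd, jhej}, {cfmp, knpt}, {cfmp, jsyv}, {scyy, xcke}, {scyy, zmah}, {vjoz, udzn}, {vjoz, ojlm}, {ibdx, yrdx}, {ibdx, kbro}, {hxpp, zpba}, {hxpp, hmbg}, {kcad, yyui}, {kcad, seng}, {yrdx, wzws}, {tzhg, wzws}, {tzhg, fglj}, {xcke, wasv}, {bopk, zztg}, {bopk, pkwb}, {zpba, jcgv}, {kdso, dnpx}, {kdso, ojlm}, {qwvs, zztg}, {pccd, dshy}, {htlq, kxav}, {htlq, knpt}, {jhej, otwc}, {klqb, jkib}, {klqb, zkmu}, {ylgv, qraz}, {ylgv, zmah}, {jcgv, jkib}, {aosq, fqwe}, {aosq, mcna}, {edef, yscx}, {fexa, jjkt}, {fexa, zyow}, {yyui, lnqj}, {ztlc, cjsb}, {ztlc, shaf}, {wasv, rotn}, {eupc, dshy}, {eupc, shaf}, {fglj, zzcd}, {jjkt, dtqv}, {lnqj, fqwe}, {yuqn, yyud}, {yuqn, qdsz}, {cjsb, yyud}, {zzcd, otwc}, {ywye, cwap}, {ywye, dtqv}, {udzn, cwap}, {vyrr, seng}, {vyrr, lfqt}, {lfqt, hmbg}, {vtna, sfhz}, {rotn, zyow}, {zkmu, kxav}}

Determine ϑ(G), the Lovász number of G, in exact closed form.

77*cos(pi/77)/(cos(pi/77) + 1)

deg(wasv) = 2; N(wasv) = {xcke, rotn}.
N(klqb) = {jkib, zkmu}, |N(klqb)| = 2.
N(xcke) = {scyy, wasv}, |N(xcke)| = 2.
deg(lvre) = 2; N(lvre) = {sfhz, pkwb}.
deg(v) = 2 for all v (|V|=77); this is C_{77}, the 77-cycle.
spec(A) ≈ [2.0, 1.9933, 1.9734, 1.9404, 1.8944, 1.8358, 1.765, 1.6825, 1.5888, 1.4845, 1.3703, 1.247, 1.1154, 0.9764, 0.8308, 0.6798, 0.5242, 0.3651, 0.2036, 0.0408, -0.1223, -0.2846, -0.445, -0.6025, -0.7559, -0.9043, -1.0467, -1.1822, -1.3097, -1.4286, -1.5379, -1.637, -1.7252, -1.8019, -1.8667, -1.919, -1.9585, -1.985, -1.9983] (distinct, 4 d.p.).
λ_max=2, λ_min=-2*cos(pi/77); ϑ = −77·λ_min/(λ_max−λ_min) = 77*cos(pi/77)/(cos(pi/77) + 1).
= 38.4840… (decimal).
Lovász sandwich 38 ≤ 77*cos(pi/77)/(cos(pi/77) + 1) ≤ 39: both strict.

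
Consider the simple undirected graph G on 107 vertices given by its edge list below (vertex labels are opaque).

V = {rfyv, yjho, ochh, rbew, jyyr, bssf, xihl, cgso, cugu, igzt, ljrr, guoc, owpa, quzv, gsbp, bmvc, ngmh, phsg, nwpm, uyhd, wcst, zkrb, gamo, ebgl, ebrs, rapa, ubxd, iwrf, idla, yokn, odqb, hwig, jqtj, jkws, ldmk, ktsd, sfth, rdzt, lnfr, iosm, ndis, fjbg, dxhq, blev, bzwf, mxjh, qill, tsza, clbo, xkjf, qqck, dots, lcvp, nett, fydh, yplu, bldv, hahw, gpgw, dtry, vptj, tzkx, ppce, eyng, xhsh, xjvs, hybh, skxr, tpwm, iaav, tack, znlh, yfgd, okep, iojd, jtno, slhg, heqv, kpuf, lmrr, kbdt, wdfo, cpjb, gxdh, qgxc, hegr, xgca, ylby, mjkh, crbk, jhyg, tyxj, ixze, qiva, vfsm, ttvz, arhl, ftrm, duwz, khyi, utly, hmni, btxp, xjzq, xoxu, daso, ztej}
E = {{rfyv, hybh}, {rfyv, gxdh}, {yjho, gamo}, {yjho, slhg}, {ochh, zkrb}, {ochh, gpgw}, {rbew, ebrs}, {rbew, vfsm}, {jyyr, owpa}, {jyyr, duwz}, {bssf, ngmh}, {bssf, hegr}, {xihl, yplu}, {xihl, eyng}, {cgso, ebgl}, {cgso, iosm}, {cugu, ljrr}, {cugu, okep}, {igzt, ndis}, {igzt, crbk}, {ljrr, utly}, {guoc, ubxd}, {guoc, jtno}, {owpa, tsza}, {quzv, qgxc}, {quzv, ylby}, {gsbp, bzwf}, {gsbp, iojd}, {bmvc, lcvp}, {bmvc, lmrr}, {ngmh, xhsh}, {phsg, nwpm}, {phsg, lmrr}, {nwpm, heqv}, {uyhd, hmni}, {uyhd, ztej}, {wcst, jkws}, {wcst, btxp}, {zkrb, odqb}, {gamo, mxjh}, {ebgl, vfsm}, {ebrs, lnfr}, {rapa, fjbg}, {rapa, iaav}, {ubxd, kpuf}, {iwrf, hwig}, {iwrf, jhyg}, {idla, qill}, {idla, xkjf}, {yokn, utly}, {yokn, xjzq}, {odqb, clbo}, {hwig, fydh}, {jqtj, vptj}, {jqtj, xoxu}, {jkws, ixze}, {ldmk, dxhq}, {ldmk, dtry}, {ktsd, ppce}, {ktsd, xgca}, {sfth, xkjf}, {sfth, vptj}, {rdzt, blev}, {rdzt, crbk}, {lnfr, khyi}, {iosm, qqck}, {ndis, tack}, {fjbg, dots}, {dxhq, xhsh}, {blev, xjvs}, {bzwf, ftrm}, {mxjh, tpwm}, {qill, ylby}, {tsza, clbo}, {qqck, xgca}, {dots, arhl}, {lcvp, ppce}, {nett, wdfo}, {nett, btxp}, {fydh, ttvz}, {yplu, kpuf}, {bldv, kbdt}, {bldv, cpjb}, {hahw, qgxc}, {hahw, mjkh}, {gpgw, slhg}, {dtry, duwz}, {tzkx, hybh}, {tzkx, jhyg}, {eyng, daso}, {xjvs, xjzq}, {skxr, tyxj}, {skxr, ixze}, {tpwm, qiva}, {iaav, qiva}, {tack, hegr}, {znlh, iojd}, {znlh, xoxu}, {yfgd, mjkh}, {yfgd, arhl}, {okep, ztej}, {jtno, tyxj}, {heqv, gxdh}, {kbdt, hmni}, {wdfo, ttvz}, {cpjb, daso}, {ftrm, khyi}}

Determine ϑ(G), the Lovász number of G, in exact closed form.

N(gxdh) = {rfyv, heqv}, |N(gxdh)| = 2.
N(tsza) = {owpa, clbo}, |N(tsza)| = 2.
N(dtry) = {ldmk, duwz}, |N(dtry)| = 2.
N(wcst) = {jkws, btxp}, |N(wcst)| = 2.
Every vertex has degree 2 (N=107); this is C_{107}, the 107-cycle.
The 54 distinct eigenvalues: [2.0, 1.996553, 1.986223, 1.969046, 1.945082, 1.914413, 1.877144, 1.833404, 1.783344, 1.727137, 1.664975, 1.597075, 1.523668, 1.44501, 1.36137, 1.273037, 1.180316, 1.083526, 0.983001, 0.879087, 0.772143, 0.662537, 0.550647, 0.43686, 0.321566, 0.205163, 0.088054, -0.02936, -0.146672, -0.263478, -0.379376, -0.493966, -0.606854, -0.717649, -0.825971, -0.931446, -1.033709, -1.132409, -1.227206, -1.317772, -1.403795, -1.484979, -1.561044, -1.631728, -1.696787, -1.755997, -1.809154, -1.856074, -1.896596, -1.930579, -1.957908, -1.978487, -1.992247, -1.999138].
With N=107: ϑ(G) = 107·(-(-1)*2*cos(pi/107))/(2−(-2*cos(pi/107))) = 107*cos(pi/107)/(cos(pi/107) + 1).
≈ 53.4885 (to 4 d.p.).
Lovász sandwich 53 ≤ 107*cos(pi/107)/(cos(pi/107) + 1) ≤ 54: both strict.

107*cos(pi/107)/(cos(pi/107) + 1)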